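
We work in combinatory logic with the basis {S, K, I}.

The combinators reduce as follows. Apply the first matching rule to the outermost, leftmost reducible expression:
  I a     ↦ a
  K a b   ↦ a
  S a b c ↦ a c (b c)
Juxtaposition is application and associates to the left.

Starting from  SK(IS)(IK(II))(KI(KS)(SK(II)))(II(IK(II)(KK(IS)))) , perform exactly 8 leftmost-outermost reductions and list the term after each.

  start: SK(IS)(IK(II))(KI(KS)(SK(II)))(II(IK(II)(KK(IS))))
  step 1: K(IK(II))(IS(IK(II)))(KI(KS)(SK(II)))(II(IK(II)(KK(IS))))
  step 2: IK(II)(KI(KS)(SK(II)))(II(IK(II)(KK(IS))))
  step 3: K(II)(KI(KS)(SK(II)))(II(IK(II)(KK(IS))))
  step 4: II(II(IK(II)(KK(IS))))
  step 5: I(II(IK(II)(KK(IS))))
  step 6: II(IK(II)(KK(IS)))
  step 7: I(IK(II)(KK(IS)))
  step 8: IK(II)(KK(IS))

Answer: after 8 steps: IK(II)(KK(IS))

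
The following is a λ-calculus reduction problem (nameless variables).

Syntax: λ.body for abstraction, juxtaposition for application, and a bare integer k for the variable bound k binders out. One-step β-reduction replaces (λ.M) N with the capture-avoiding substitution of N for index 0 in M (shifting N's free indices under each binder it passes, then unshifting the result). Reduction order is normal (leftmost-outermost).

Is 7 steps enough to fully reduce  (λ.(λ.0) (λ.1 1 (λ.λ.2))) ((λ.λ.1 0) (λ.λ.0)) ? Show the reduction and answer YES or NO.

  start: (λ.(λ.0) (λ.1 1 (λ.λ.2))) ((λ.λ.1 0) (λ.λ.0))
  [1] (λ.0) (λ.(λ.λ.1 0) (λ.λ.0) ((λ.λ.1 0) (λ.λ.0)) (λ.λ.2))
  [2] λ.(λ.λ.1 0) (λ.λ.0) ((λ.λ.1 0) (λ.λ.0)) (λ.λ.2)
  [3] λ.(λ.(λ.λ.0) 0) ((λ.λ.1 0) (λ.λ.0)) (λ.λ.2)
  [4] λ.(λ.λ.0) ((λ.λ.1 0) (λ.λ.0)) (λ.λ.2)
  [5] λ.(λ.0) (λ.λ.2)
  [6] λ.λ.λ.2

Answer: YES — reaches normal form λ.λ.λ.2 in 6 ≤ 7 steps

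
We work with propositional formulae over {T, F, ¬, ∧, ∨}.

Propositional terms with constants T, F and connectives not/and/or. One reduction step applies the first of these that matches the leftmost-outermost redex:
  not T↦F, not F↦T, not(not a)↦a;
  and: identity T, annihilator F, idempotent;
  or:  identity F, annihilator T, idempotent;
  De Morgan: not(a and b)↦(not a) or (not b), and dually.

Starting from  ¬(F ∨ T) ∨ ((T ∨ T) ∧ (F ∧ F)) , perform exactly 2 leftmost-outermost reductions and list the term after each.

Answer: after 2 steps: (T ∧ ¬T) ∨ ((T ∨ T) ∧ (F ∧ F))

Derivation:
  start: ¬(F ∨ T) ∨ ((T ∨ T) ∧ (F ∧ F))
  [1] (¬F ∧ ¬T) ∨ ((T ∨ T) ∧ (F ∧ F))
  [2] (T ∧ ¬T) ∨ ((T ∨ T) ∧ (F ∧ F))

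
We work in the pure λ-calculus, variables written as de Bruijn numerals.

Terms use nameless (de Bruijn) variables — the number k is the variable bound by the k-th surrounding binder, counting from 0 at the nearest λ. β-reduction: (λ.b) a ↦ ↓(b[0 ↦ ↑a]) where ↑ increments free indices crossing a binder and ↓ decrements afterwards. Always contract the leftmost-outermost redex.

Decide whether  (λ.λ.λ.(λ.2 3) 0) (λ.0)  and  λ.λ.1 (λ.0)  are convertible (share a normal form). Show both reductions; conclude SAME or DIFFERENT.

Term A:
  start: (λ.λ.λ.(λ.2 3) 0) (λ.0)
  →1  λ.λ.(λ.2 (λ.0)) 0
  →2  λ.λ.1 (λ.0)

Term B:
  start: λ.λ.1 (λ.0)

Answer: SAME — A ⇓ λ.λ.1 (λ.0), B ⇓ λ.λ.1 (λ.0)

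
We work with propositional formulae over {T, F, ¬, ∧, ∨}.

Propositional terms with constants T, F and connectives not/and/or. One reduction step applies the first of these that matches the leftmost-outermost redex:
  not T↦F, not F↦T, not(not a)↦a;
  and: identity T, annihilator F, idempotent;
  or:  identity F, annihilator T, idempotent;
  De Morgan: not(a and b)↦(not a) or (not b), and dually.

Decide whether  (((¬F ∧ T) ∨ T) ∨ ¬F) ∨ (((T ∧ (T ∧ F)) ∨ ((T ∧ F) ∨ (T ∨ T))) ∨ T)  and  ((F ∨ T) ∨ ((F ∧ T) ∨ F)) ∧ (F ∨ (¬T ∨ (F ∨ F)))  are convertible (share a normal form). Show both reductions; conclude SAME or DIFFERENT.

Term A:
  start: (((¬F ∧ T) ∨ T) ∨ ¬F) ∨ (((T ∧ (T ∧ F)) ∨ ((T ∧ F) ∨ (T ∨ T))) ∨ T)
  →1  (T ∨ ¬F) ∨ (((T ∧ (T ∧ F)) ∨ ((T ∧ F) ∨ (T ∨ T))) ∨ T)
  →2  T ∨ (((T ∧ (T ∧ F)) ∨ ((T ∧ F) ∨ (T ∨ T))) ∨ T)
  →3  T

Term B:
  start: ((F ∨ T) ∨ ((F ∧ T) ∨ F)) ∧ (F ∨ (¬T ∨ (F ∨ F)))
  →1  (T ∨ ((F ∧ T) ∨ F)) ∧ (F ∨ (¬T ∨ (F ∨ F)))
  →2  T ∧ (F ∨ (¬T ∨ (F ∨ F)))
  →3  F ∨ (¬T ∨ (F ∨ F))
  →4  ¬T ∨ (F ∨ F)
  →5  F ∨ (F ∨ F)
  →6  F ∨ F
  →7  F

Answer: DIFFERENT — A ⇓ T, B ⇓ F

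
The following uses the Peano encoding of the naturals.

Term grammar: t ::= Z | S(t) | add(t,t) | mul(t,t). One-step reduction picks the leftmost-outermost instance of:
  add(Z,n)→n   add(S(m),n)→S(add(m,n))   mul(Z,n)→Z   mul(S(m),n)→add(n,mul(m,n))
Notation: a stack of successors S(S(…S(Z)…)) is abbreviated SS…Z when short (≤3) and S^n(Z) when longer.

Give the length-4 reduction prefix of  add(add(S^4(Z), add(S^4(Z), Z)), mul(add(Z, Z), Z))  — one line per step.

  start: add(add(S^4(Z), add(S^4(Z), Z)), mul(add(Z, Z), Z))
  →1  add(S(add(SSSZ, add(S^4(Z), Z))), mul(add(Z, Z), Z))
  →2  S(add(add(SSSZ, add(S^4(Z), Z)), mul(add(Z, Z), Z)))
  →3  S(add(S(add(SSZ, add(S^4(Z), Z))), mul(add(Z, Z), Z)))
  →4  S(S(add(add(SSZ, add(S^4(Z), Z)), mul(add(Z, Z), Z))))

Answer: after 4 steps: S(S(add(add(SSZ, add(S^4(Z), Z)), mul(add(Z, Z), Z))))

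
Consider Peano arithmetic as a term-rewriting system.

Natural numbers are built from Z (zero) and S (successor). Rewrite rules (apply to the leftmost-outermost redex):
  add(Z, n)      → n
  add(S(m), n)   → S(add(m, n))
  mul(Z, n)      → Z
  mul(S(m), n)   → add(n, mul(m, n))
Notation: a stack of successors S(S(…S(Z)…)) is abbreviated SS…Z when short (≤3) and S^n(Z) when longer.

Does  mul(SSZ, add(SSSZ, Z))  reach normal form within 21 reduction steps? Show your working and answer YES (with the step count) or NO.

  start: mul(SSZ, add(SSSZ, Z))
  →1  add(add(SSSZ, Z), mul(SZ, add(SSSZ, Z)))
  →2  add(S(add(SSZ, Z)), mul(SZ, add(SSSZ, Z)))
  →3  S(add(add(SSZ, Z), mul(SZ, add(SSSZ, Z))))
  →4  S(add(S(add(SZ, Z)), mul(SZ, add(SSSZ, Z))))
  →5  S(S(add(add(SZ, Z), mul(SZ, add(SSSZ, Z)))))
  →6  S(S(add(S(add(Z, Z)), mul(SZ, add(SSSZ, Z)))))
  →7  S(S(S(add(add(Z, Z), mul(SZ, add(SSSZ, Z))))))
  →8  S(S(S(add(Z, mul(SZ, add(SSSZ, Z))))))
  →9  S(S(S(mul(SZ, add(SSSZ, Z)))))
  →10  S(S(S(add(add(SSSZ, Z), mul(Z, add(SSSZ, Z))))))
  →11  S(S(S(add(S(add(SSZ, Z)), mul(Z, add(SSSZ, Z))))))
  →12  S(S(S(S(add(add(SSZ, Z), mul(Z, add(SSSZ, Z)))))))
  →13  S(S(S(S(add(S(add(SZ, Z)), mul(Z, add(SSSZ, Z)))))))
  →14  S(S(S(S(S(add(add(SZ, Z), mul(Z, add(SSSZ, Z))))))))
  →15  S(S(S(S(S(add(S(add(Z, Z)), mul(Z, add(SSSZ, Z))))))))
  →16  S(S(S(S(S(S(add(add(Z, Z), mul(Z, add(SSSZ, Z)))))))))
  →17  S(S(S(S(S(S(add(Z, mul(Z, add(SSSZ, Z)))))))))
  →18  S(S(S(S(S(S(mul(Z, add(SSSZ, Z))))))))
  →19  S^6(Z)

Answer: YES — reaches normal form S^6(Z) in 19 ≤ 21 steps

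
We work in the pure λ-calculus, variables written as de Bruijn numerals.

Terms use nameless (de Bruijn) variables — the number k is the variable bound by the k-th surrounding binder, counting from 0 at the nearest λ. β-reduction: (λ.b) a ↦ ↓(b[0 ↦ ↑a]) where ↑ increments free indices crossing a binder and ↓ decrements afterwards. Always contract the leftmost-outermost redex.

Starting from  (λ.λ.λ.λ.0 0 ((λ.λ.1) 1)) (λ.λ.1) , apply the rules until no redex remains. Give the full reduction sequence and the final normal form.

Answer: normal form = λ.λ.λ.0 0 (λ.2)  (in 2 steps)

Working:
  start: (λ.λ.λ.λ.0 0 ((λ.λ.1) 1)) (λ.λ.1)
  [1] λ.λ.λ.0 0 ((λ.λ.1) 1)
  [2] λ.λ.λ.0 0 (λ.2)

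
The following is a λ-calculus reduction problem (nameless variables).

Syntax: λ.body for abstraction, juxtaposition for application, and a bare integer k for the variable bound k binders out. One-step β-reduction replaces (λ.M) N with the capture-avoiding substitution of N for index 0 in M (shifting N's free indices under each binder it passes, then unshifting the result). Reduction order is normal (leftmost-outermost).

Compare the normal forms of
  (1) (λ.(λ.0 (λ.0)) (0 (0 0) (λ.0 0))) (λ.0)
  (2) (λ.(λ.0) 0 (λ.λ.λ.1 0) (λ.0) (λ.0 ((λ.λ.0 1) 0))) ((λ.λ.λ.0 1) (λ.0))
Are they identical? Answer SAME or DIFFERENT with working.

Answer: DIFFERENT — A ⇓ λ.0, B ⇓ λ.λ.1 0

Derivation:
Term A:
  start: (λ.(λ.0 (λ.0)) (0 (0 0) (λ.0 0))) (λ.0)
  step 1: (λ.0 (λ.0)) ((λ.0) ((λ.0) (λ.0)) (λ.0 0))
  step 2: (λ.0) ((λ.0) (λ.0)) (λ.0 0) (λ.0)
  step 3: (λ.0) (λ.0) (λ.0 0) (λ.0)
  step 4: (λ.0) (λ.0 0) (λ.0)
  step 5: (λ.0 0) (λ.0)
  step 6: (λ.0) (λ.0)
  step 7: λ.0

Term B:
  start: (λ.(λ.0) 0 (λ.λ.λ.1 0) (λ.0) (λ.0 ((λ.λ.0 1) 0))) ((λ.λ.λ.0 1) (λ.0))
  step 1: (λ.0) ((λ.λ.λ.0 1) (λ.0)) (λ.λ.λ.1 0) (λ.0) (λ.0 ((λ.λ.0 1) 0))
  step 2: (λ.λ.λ.0 1) (λ.0) (λ.λ.λ.1 0) (λ.0) (λ.0 ((λ.λ.0 1) 0))
  step 3: (λ.λ.0 1) (λ.λ.λ.1 0) (λ.0) (λ.0 ((λ.λ.0 1) 0))
  step 4: (λ.0 (λ.λ.λ.1 0)) (λ.0) (λ.0 ((λ.λ.0 1) 0))
  step 5: (λ.0) (λ.λ.λ.1 0) (λ.0 ((λ.λ.0 1) 0))
  step 6: (λ.λ.λ.1 0) (λ.0 ((λ.λ.0 1) 0))
  step 7: λ.λ.1 0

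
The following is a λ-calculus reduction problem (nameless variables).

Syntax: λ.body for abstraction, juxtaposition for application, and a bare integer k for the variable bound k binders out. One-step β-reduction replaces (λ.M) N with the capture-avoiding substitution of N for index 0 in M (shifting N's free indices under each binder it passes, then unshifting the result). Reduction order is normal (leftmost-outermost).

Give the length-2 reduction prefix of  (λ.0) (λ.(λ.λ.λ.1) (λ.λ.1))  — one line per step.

  start: (λ.0) (λ.(λ.λ.λ.1) (λ.λ.1))
  [1] λ.(λ.λ.λ.1) (λ.λ.1)
  [2] λ.λ.λ.1

Answer: after 2 steps: λ.λ.λ.1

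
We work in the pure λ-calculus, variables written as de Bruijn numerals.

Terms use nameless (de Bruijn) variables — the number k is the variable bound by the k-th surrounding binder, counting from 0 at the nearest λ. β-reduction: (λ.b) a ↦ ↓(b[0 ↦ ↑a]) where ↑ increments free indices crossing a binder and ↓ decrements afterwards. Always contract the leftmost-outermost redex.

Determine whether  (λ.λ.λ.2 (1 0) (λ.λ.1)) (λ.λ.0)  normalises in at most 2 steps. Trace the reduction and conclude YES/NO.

Answer: NO — after 2 steps the term is λ.λ.(λ.0) (λ.λ.1), not yet normal

Reduction:
  start: (λ.λ.λ.2 (1 0) (λ.λ.1)) (λ.λ.0)
  [1] λ.λ.(λ.λ.0) (1 0) (λ.λ.1)
  [2] λ.λ.(λ.0) (λ.λ.1)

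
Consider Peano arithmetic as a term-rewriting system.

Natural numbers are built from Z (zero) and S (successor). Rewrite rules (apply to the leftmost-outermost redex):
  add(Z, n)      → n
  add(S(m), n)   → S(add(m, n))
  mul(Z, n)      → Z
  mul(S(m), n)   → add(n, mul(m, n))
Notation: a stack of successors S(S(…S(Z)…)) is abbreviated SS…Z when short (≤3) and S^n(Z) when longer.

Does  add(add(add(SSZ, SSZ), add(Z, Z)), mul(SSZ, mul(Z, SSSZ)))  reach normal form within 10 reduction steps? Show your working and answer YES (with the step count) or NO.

Answer: NO — after 10 steps the term is S(S(S(add(S(add(Z, add(Z, Z))), mul(SSZ, mul(Z, SSSZ)))))), not yet normal

Reduction:
  start: add(add(add(SSZ, SSZ), add(Z, Z)), mul(SSZ, mul(Z, SSSZ)))
  [1] add(add(S(add(SZ, SSZ)), add(Z, Z)), mul(SSZ, mul(Z, SSSZ)))
  [2] add(S(add(add(SZ, SSZ), add(Z, Z))), mul(SSZ, mul(Z, SSSZ)))
  [3] S(add(add(add(SZ, SSZ), add(Z, Z)), mul(SSZ, mul(Z, SSSZ))))
  [4] S(add(add(S(add(Z, SSZ)), add(Z, Z)), mul(SSZ, mul(Z, SSSZ))))
  [5] S(add(S(add(add(Z, SSZ), add(Z, Z))), mul(SSZ, mul(Z, SSSZ))))
  [6] S(S(add(add(add(Z, SSZ), add(Z, Z)), mul(SSZ, mul(Z, SSSZ)))))
  [7] S(S(add(add(SSZ, add(Z, Z)), mul(SSZ, mul(Z, SSSZ)))))
  [8] S(S(add(S(add(SZ, add(Z, Z))), mul(SSZ, mul(Z, SSSZ)))))
  [9] S(S(S(add(add(SZ, add(Z, Z)), mul(SSZ, mul(Z, SSSZ))))))
  [10] S(S(S(add(S(add(Z, add(Z, Z))), mul(SSZ, mul(Z, SSSZ))))))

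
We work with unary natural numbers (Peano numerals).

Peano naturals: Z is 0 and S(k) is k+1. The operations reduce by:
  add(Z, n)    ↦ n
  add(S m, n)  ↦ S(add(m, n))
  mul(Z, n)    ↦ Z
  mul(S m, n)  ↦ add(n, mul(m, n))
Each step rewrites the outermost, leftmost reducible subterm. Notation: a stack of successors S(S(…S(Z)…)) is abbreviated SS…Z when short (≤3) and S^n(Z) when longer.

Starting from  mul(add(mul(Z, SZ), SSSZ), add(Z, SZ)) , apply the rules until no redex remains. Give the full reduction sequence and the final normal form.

  start: mul(add(mul(Z, SZ), SSSZ), add(Z, SZ))
  [1] mul(add(Z, SSSZ), add(Z, SZ))
  [2] mul(SSSZ, add(Z, SZ))
  [3] add(add(Z, SZ), mul(SSZ, add(Z, SZ)))
  [4] add(SZ, mul(SSZ, add(Z, SZ)))
  [5] S(add(Z, mul(SSZ, add(Z, SZ))))
  [6] S(mul(SSZ, add(Z, SZ)))
  [7] S(add(add(Z, SZ), mul(SZ, add(Z, SZ))))
  [8] S(add(SZ, mul(SZ, add(Z, SZ))))
  [9] S(S(add(Z, mul(SZ, add(Z, SZ)))))
  [10] S(S(mul(SZ, add(Z, SZ))))
  [11] S(S(add(add(Z, SZ), mul(Z, add(Z, SZ)))))
  [12] S(S(add(SZ, mul(Z, add(Z, SZ)))))
  [13] S(S(S(add(Z, mul(Z, add(Z, SZ))))))
  [14] S(S(S(mul(Z, add(Z, SZ)))))
  [15] SSSZ

Answer: normal form = SSSZ  (in 15 steps)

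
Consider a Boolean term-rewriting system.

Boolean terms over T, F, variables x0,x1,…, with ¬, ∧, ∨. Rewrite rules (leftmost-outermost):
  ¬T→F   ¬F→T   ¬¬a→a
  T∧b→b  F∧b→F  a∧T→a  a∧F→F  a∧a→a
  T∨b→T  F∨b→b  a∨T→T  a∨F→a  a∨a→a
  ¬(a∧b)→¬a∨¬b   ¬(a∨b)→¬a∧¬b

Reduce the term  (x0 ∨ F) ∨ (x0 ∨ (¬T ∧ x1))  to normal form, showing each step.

  start: (x0 ∨ F) ∨ (x0 ∨ (¬T ∧ x1))
  →1  x0 ∨ (x0 ∨ (¬T ∧ x1))
  →2  x0 ∨ (x0 ∨ (F ∧ x1))
  →3  x0 ∨ (x0 ∨ F)
  →4  x0 ∨ x0
  →5  x0

Answer: normal form = x0  (in 5 steps)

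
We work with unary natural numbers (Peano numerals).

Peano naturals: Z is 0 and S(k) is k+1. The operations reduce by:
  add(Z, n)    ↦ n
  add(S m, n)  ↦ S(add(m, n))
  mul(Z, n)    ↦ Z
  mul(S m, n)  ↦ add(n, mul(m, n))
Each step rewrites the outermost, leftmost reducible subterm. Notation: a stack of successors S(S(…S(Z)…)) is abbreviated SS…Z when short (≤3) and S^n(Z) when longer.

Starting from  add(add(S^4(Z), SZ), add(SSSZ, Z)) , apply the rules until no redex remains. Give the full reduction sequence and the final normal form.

  start: add(add(S^4(Z), SZ), add(SSSZ, Z))
  →1  add(S(add(SSSZ, SZ)), add(SSSZ, Z))
  →2  S(add(add(SSSZ, SZ), add(SSSZ, Z)))
  →3  S(add(S(add(SSZ, SZ)), add(SSSZ, Z)))
  →4  S(S(add(add(SSZ, SZ), add(SSSZ, Z))))
  →5  S(S(add(S(add(SZ, SZ)), add(SSSZ, Z))))
  →6  S(S(S(add(add(SZ, SZ), add(SSSZ, Z)))))
  →7  S(S(S(add(S(add(Z, SZ)), add(SSSZ, Z)))))
  →8  S(S(S(S(add(add(Z, SZ), add(SSSZ, Z))))))
  →9  S(S(S(S(add(SZ, add(SSSZ, Z))))))
  →10  S(S(S(S(S(add(Z, add(SSSZ, Z)))))))
  →11  S(S(S(S(S(add(SSSZ, Z))))))
  →12  S(S(S(S(S(S(add(SSZ, Z)))))))
  →13  S(S(S(S(S(S(S(add(SZ, Z))))))))
  →14  S(S(S(S(S(S(S(S(add(Z, Z)))))))))
  →15  S^8(Z)

Answer: normal form = S^8(Z)  (in 15 steps)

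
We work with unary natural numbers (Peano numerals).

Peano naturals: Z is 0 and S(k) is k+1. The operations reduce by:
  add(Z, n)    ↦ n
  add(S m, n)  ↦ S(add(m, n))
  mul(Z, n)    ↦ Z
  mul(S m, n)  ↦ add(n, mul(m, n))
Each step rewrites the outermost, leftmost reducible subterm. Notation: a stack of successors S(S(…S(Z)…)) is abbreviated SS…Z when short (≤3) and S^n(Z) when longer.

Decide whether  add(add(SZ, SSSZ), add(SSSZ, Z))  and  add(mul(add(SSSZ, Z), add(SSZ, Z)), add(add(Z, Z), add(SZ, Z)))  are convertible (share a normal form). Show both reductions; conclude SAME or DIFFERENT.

Answer: SAME — A ⇓ S^7(Z), B ⇓ S^7(Z)

Working:
Term A:
  start: add(add(SZ, SSSZ), add(SSSZ, Z))
  →1  add(S(add(Z, SSSZ)), add(SSSZ, Z))
  →2  S(add(add(Z, SSSZ), add(SSSZ, Z)))
  →3  S(add(SSSZ, add(SSSZ, Z)))
  →4  S(S(add(SSZ, add(SSSZ, Z))))
  →5  S(S(S(add(SZ, add(SSSZ, Z)))))
  →6  S(S(S(S(add(Z, add(SSSZ, Z))))))
  →7  S(S(S(S(add(SSSZ, Z)))))
  →8  S(S(S(S(S(add(SSZ, Z))))))
  →9  S(S(S(S(S(S(add(SZ, Z)))))))
  →10  S(S(S(S(S(S(S(add(Z, Z))))))))
  →11  S^7(Z)

Term B:
  start: add(mul(add(SSSZ, Z), add(SSZ, Z)), add(add(Z, Z), add(SZ, Z)))
  →1  add(mul(S(add(SSZ, Z)), add(SSZ, Z)), add(add(Z, Z), add(SZ, Z)))
  →2  add(add(add(SSZ, Z), mul(add(SSZ, Z), add(SSZ, Z))), add(add(Z, Z), add(SZ, Z)))
  →3  add(add(S(add(SZ, Z)), mul(add(SSZ, Z), add(SSZ, Z))), add(add(Z, Z), add(SZ, Z)))
  →4  add(S(add(add(SZ, Z), mul(add(SSZ, Z), add(SSZ, Z)))), add(add(Z, Z), add(SZ, Z)))
  →5  S(add(add(add(SZ, Z), mul(add(SSZ, Z), add(SSZ, Z))), add(add(Z, Z), add(SZ, Z))))
  →6  S(add(add(S(add(Z, Z)), mul(add(SSZ, Z), add(SSZ, Z))), add(add(Z, Z), add(SZ, Z))))
  →7  S(add(S(add(add(Z, Z), mul(add(SSZ, Z), add(SSZ, Z)))), add(add(Z, Z), add(SZ, Z))))
  →8  S(S(add(add(add(Z, Z), mul(add(SSZ, Z), add(SSZ, Z))), add(add(Z, Z), add(SZ, Z)))))
  →9  S(S(add(add(Z, mul(add(SSZ, Z), add(SSZ, Z))), add(add(Z, Z), add(SZ, Z)))))
  →10  S(S(add(mul(add(SSZ, Z), add(SSZ, Z)), add(add(Z, Z), add(SZ, Z)))))
  →11  S(S(add(mul(S(add(SZ, Z)), add(SSZ, Z)), add(add(Z, Z), add(SZ, Z)))))
  →12  S(S(add(add(add(SSZ, Z), mul(add(SZ, Z), add(SSZ, Z))), add(add(Z, Z), add(SZ, Z)))))
  →13  S(S(add(add(S(add(SZ, Z)), mul(add(SZ, Z), add(SSZ, Z))), add(add(Z, Z), add(SZ, Z)))))
  →14  S(S(add(S(add(add(SZ, Z), mul(add(SZ, Z), add(SSZ, Z)))), add(add(Z, Z), add(SZ, Z)))))
  →15  S(S(S(add(add(add(SZ, Z), mul(add(SZ, Z), add(SSZ, Z))), add(add(Z, Z), add(SZ, Z))))))
  →16  S(S(S(add(add(S(add(Z, Z)), mul(add(SZ, Z), add(SSZ, Z))), add(add(Z, Z), add(SZ, Z))))))
  →17  S(S(S(add(S(add(add(Z, Z), mul(add(SZ, Z), add(SSZ, Z)))), add(add(Z, Z), add(SZ, Z))))))
  →18  S(S(S(S(add(add(add(Z, Z), mul(add(SZ, Z), add(SSZ, Z))), add(add(Z, Z), add(SZ, Z)))))))
  →19  S(S(S(S(add(add(Z, mul(add(SZ, Z), add(SSZ, Z))), add(add(Z, Z), add(SZ, Z)))))))
  →20  S(S(S(S(add(mul(add(SZ, Z), add(SSZ, Z)), add(add(Z, Z), add(SZ, Z)))))))
  →21  S(S(S(S(add(mul(S(add(Z, Z)), add(SSZ, Z)), add(add(Z, Z), add(SZ, Z)))))))
  →22  S(S(S(S(add(add(add(SSZ, Z), mul(add(Z, Z), add(SSZ, Z))), add(add(Z, Z), add(SZ, Z)))))))
  →23  S(S(S(S(add(add(S(add(SZ, Z)), mul(add(Z, Z), add(SSZ, Z))), add(add(Z, Z), add(SZ, Z)))))))
  →24  S(S(S(S(add(S(add(add(SZ, Z), mul(add(Z, Z), add(SSZ, Z)))), add(add(Z, Z), add(SZ, Z)))))))
  →25  S(S(S(S(S(add(add(add(SZ, Z), mul(add(Z, Z), add(SSZ, Z))), add(add(Z, Z), add(SZ, Z))))))))
  →26  S(S(S(S(S(add(add(S(add(Z, Z)), mul(add(Z, Z), add(SSZ, Z))), add(add(Z, Z), add(SZ, Z))))))))
  →27  S(S(S(S(S(add(S(add(add(Z, Z), mul(add(Z, Z), add(SSZ, Z)))), add(add(Z, Z), add(SZ, Z))))))))
  →28  S(S(S(S(S(S(add(add(add(Z, Z), mul(add(Z, Z), add(SSZ, Z))), add(add(Z, Z), add(SZ, Z)))))))))
  →29  S(S(S(S(S(S(add(add(Z, mul(add(Z, Z), add(SSZ, Z))), add(add(Z, Z), add(SZ, Z)))))))))
  →30  S(S(S(S(S(S(add(mul(add(Z, Z), add(SSZ, Z)), add(add(Z, Z), add(SZ, Z)))))))))
  →31  S(S(S(S(S(S(add(mul(Z, add(SSZ, Z)), add(add(Z, Z), add(SZ, Z)))))))))
  →32  S(S(S(S(S(S(add(Z, add(add(Z, Z), add(SZ, Z)))))))))
  →33  S(S(S(S(S(S(add(add(Z, Z), add(SZ, Z))))))))
  →34  S(S(S(S(S(S(add(Z, add(SZ, Z))))))))
  →35  S(S(S(S(S(S(add(SZ, Z)))))))
  →36  S(S(S(S(S(S(S(add(Z, Z))))))))
  →37  S^7(Z)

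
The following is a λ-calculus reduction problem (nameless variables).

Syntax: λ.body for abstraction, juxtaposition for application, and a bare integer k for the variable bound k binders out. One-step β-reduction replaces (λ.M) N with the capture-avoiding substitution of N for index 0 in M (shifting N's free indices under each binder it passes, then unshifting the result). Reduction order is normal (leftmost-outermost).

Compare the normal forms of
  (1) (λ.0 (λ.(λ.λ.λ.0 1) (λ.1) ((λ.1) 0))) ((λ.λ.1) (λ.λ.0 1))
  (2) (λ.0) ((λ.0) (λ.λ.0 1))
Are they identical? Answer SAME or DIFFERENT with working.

Answer: SAME — A ⇓ λ.λ.0 1, B ⇓ λ.λ.0 1

Working:
Term A:
  start: (λ.0 (λ.(λ.λ.λ.0 1) (λ.1) ((λ.1) 0))) ((λ.λ.1) (λ.λ.0 1))
  [1] (λ.λ.1) (λ.λ.0 1) (λ.(λ.λ.λ.0 1) (λ.1) ((λ.1) 0))
  [2] (λ.λ.λ.0 1) (λ.(λ.λ.λ.0 1) (λ.1) ((λ.1) 0))
  [3] λ.λ.0 1

Term B:
  start: (λ.0) ((λ.0) (λ.λ.0 1))
  [1] (λ.0) (λ.λ.0 1)
  [2] λ.λ.0 1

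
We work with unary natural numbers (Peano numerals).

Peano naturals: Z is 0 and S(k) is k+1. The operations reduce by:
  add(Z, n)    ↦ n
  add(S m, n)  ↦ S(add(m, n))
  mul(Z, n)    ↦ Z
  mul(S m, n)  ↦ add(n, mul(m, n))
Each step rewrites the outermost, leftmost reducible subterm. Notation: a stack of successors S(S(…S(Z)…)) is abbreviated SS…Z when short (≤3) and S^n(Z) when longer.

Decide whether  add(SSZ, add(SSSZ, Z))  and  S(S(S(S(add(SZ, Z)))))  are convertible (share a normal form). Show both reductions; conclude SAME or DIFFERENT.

Answer: SAME — A ⇓ S^5(Z), B ⇓ S^5(Z)

Working:
Term A:
  start: add(SSZ, add(SSSZ, Z))
  step 1: S(add(SZ, add(SSSZ, Z)))
  step 2: S(S(add(Z, add(SSSZ, Z))))
  step 3: S(S(add(SSSZ, Z)))
  step 4: S(S(S(add(SSZ, Z))))
  step 5: S(S(S(S(add(SZ, Z)))))
  step 6: S(S(S(S(S(add(Z, Z))))))
  step 7: S^5(Z)

Term B:
  start: S(S(S(S(add(SZ, Z)))))
  step 1: S(S(S(S(S(add(Z, Z))))))
  step 2: S^5(Z)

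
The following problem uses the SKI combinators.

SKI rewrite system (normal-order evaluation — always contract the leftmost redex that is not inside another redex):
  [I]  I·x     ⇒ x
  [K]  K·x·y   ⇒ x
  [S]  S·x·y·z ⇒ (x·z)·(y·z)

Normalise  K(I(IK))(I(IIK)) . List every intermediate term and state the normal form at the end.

  start: K(I(IK))(I(IIK))
  step 1: I(IK)
  step 2: IK
  step 3: K

Answer: normal form = K  (in 3 steps)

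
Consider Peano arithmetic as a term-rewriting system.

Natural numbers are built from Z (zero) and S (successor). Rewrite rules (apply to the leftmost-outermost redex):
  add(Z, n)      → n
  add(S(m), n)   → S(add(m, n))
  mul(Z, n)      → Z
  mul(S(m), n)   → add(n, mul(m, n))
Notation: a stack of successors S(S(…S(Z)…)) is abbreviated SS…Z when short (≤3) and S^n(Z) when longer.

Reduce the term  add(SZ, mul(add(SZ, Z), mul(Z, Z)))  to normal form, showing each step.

Answer: normal form = SZ  (in 8 steps)

Working:
  start: add(SZ, mul(add(SZ, Z), mul(Z, Z)))
  →1  S(add(Z, mul(add(SZ, Z), mul(Z, Z))))
  →2  S(mul(add(SZ, Z), mul(Z, Z)))
  →3  S(mul(S(add(Z, Z)), mul(Z, Z)))
  →4  S(add(mul(Z, Z), mul(add(Z, Z), mul(Z, Z))))
  →5  S(add(Z, mul(add(Z, Z), mul(Z, Z))))
  →6  S(mul(add(Z, Z), mul(Z, Z)))
  →7  S(mul(Z, mul(Z, Z)))
  →8  SZ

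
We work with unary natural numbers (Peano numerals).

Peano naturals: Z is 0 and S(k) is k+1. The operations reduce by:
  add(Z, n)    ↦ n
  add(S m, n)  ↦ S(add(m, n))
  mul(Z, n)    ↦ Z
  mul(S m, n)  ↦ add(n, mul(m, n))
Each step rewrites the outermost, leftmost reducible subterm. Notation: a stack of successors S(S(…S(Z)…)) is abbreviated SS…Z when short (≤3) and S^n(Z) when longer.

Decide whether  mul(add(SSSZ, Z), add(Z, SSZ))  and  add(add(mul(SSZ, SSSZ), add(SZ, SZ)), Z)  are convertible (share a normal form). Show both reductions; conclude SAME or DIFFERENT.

Term A:
  start: mul(add(SSSZ, Z), add(Z, SSZ))
  step 1: mul(S(add(SSZ, Z)), add(Z, SSZ))
  step 2: add(add(Z, SSZ), mul(add(SSZ, Z), add(Z, SSZ)))
  step 3: add(SSZ, mul(add(SSZ, Z), add(Z, SSZ)))
  step 4: S(add(SZ, mul(add(SSZ, Z), add(Z, SSZ))))
  step 5: S(S(add(Z, mul(add(SSZ, Z), add(Z, SSZ)))))
  step 6: S(S(mul(add(SSZ, Z), add(Z, SSZ))))
  step 7: S(S(mul(S(add(SZ, Z)), add(Z, SSZ))))
  step 8: S(S(add(add(Z, SSZ), mul(add(SZ, Z), add(Z, SSZ)))))
  step 9: S(S(add(SSZ, mul(add(SZ, Z), add(Z, SSZ)))))
  step 10: S(S(S(add(SZ, mul(add(SZ, Z), add(Z, SSZ))))))
  step 11: S(S(S(S(add(Z, mul(add(SZ, Z), add(Z, SSZ)))))))
  step 12: S(S(S(S(mul(add(SZ, Z), add(Z, SSZ))))))
  step 13: S(S(S(S(mul(S(add(Z, Z)), add(Z, SSZ))))))
  step 14: S(S(S(S(add(add(Z, SSZ), mul(add(Z, Z), add(Z, SSZ)))))))
  step 15: S(S(S(S(add(SSZ, mul(add(Z, Z), add(Z, SSZ)))))))
  step 16: S(S(S(S(S(add(SZ, mul(add(Z, Z), add(Z, SSZ))))))))
  step 17: S(S(S(S(S(S(add(Z, mul(add(Z, Z), add(Z, SSZ)))))))))
  step 18: S(S(S(S(S(S(mul(add(Z, Z), add(Z, SSZ))))))))
  step 19: S(S(S(S(S(S(mul(Z, add(Z, SSZ))))))))
  step 20: S^6(Z)

Term B:
  start: add(add(mul(SSZ, SSSZ), add(SZ, SZ)), Z)
  step 1: add(add(add(SSSZ, mul(SZ, SSSZ)), add(SZ, SZ)), Z)
  step 2: add(add(S(add(SSZ, mul(SZ, SSSZ))), add(SZ, SZ)), Z)
  step 3: add(S(add(add(SSZ, mul(SZ, SSSZ)), add(SZ, SZ))), Z)
  step 4: S(add(add(add(SSZ, mul(SZ, SSSZ)), add(SZ, SZ)), Z))
  step 5: S(add(add(S(add(SZ, mul(SZ, SSSZ))), add(SZ, SZ)), Z))
  step 6: S(add(S(add(add(SZ, mul(SZ, SSSZ)), add(SZ, SZ))), Z))
  step 7: S(S(add(add(add(SZ, mul(SZ, SSSZ)), add(SZ, SZ)), Z)))
  step 8: S(S(add(add(S(add(Z, mul(SZ, SSSZ))), add(SZ, SZ)), Z)))
  step 9: S(S(add(S(add(add(Z, mul(SZ, SSSZ)), add(SZ, SZ))), Z)))
  step 10: S(S(S(add(add(add(Z, mul(SZ, SSSZ)), add(SZ, SZ)), Z))))
  step 11: S(S(S(add(add(mul(SZ, SSSZ), add(SZ, SZ)), Z))))
  step 12: S(S(S(add(add(add(SSSZ, mul(Z, SSSZ)), add(SZ, SZ)), Z))))
  step 13: S(S(S(add(add(S(add(SSZ, mul(Z, SSSZ))), add(SZ, SZ)), Z))))
  step 14: S(S(S(add(S(add(add(SSZ, mul(Z, SSSZ)), add(SZ, SZ))), Z))))
  step 15: S(S(S(S(add(add(add(SSZ, mul(Z, SSSZ)), add(SZ, SZ)), Z)))))
  step 16: S(S(S(S(add(add(S(add(SZ, mul(Z, SSSZ))), add(SZ, SZ)), Z)))))
  step 17: S(S(S(S(add(S(add(add(SZ, mul(Z, SSSZ)), add(SZ, SZ))), Z)))))
  step 18: S(S(S(S(S(add(add(add(SZ, mul(Z, SSSZ)), add(SZ, SZ)), Z))))))
  step 19: S(S(S(S(S(add(add(S(add(Z, mul(Z, SSSZ))), add(SZ, SZ)), Z))))))
  step 20: S(S(S(S(S(add(S(add(add(Z, mul(Z, SSSZ)), add(SZ, SZ))), Z))))))
  step 21: S(S(S(S(S(S(add(add(add(Z, mul(Z, SSSZ)), add(SZ, SZ)), Z)))))))
  step 22: S(S(S(S(S(S(add(add(mul(Z, SSSZ), add(SZ, SZ)), Z)))))))
  step 23: S(S(S(S(S(S(add(add(Z, add(SZ, SZ)), Z)))))))
  step 24: S(S(S(S(S(S(add(add(SZ, SZ), Z)))))))
  step 25: S(S(S(S(S(S(add(S(add(Z, SZ)), Z)))))))
  step 26: S(S(S(S(S(S(S(add(add(Z, SZ), Z))))))))
  step 27: S(S(S(S(S(S(S(add(SZ, Z))))))))
  step 28: S(S(S(S(S(S(S(S(add(Z, Z)))))))))
  step 29: S^8(Z)

Answer: DIFFERENT — A ⇓ S^6(Z), B ⇓ S^8(Z)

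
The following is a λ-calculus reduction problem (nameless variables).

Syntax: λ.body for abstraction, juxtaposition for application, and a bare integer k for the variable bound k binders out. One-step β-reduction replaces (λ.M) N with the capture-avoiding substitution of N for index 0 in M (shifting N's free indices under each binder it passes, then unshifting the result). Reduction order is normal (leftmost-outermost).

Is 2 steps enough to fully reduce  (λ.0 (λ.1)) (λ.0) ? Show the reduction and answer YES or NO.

  start: (λ.0 (λ.1)) (λ.0)
  [1] (λ.0) (λ.λ.0)
  [2] λ.λ.0

Answer: YES — reaches normal form λ.λ.0 in 2 ≤ 2 steps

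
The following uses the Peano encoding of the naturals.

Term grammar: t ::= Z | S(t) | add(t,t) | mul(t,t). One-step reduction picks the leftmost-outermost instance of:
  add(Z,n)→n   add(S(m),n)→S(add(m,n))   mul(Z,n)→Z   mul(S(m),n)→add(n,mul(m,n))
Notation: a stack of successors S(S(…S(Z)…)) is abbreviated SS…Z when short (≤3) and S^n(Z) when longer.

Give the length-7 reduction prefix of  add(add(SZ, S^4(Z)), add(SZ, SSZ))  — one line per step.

  start: add(add(SZ, S^4(Z)), add(SZ, SSZ))
  step 1: add(S(add(Z, S^4(Z))), add(SZ, SSZ))
  step 2: S(add(add(Z, S^4(Z)), add(SZ, SSZ)))
  step 3: S(add(S^4(Z), add(SZ, SSZ)))
  step 4: S(S(add(SSSZ, add(SZ, SSZ))))
  step 5: S(S(S(add(SSZ, add(SZ, SSZ)))))
  step 6: S(S(S(S(add(SZ, add(SZ, SSZ))))))
  step 7: S(S(S(S(S(add(Z, add(SZ, SSZ)))))))

Answer: after 7 steps: S(S(S(S(S(add(Z, add(SZ, SSZ)))))))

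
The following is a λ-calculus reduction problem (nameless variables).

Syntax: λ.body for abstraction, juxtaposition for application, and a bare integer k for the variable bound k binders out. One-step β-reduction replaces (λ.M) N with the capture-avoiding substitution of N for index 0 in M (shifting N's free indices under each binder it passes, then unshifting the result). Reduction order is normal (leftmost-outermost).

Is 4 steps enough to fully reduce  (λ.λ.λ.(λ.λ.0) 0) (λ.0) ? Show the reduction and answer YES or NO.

Answer: YES — reaches normal form λ.λ.λ.0 in 2 ≤ 4 steps

Derivation:
  start: (λ.λ.λ.(λ.λ.0) 0) (λ.0)
  [1] λ.λ.(λ.λ.0) 0
  [2] λ.λ.λ.0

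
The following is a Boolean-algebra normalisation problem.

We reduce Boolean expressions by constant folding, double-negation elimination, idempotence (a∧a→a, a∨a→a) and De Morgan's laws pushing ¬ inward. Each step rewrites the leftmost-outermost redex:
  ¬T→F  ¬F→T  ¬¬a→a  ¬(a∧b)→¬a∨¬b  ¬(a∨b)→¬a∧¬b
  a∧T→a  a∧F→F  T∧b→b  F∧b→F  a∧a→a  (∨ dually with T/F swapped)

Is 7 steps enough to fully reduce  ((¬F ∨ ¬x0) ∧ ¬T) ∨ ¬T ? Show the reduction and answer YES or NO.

  start: ((¬F ∨ ¬x0) ∧ ¬T) ∨ ¬T
  →1  ((T ∨ ¬x0) ∧ ¬T) ∨ ¬T
  →2  (T ∧ ¬T) ∨ ¬T
  →3  ¬T ∨ ¬T
  →4  ¬T
  →5  F

Answer: YES — reaches normal form F in 5 ≤ 7 steps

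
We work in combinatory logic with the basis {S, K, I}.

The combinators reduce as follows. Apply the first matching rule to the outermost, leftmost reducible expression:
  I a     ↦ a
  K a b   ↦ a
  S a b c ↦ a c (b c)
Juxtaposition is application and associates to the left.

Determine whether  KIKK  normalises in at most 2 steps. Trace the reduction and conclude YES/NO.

  start: KIKK
  →1  IK
  →2  K

Answer: YES — reaches normal form K in 2 ≤ 2 steps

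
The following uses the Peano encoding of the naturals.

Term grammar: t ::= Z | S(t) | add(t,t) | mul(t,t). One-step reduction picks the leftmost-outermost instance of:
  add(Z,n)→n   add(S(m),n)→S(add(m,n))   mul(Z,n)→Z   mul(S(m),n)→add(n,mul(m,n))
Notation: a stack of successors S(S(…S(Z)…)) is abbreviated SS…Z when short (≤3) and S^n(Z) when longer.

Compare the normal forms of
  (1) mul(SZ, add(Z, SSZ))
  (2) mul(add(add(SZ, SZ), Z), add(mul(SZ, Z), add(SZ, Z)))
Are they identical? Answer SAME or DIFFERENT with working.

Term A:
  start: mul(SZ, add(Z, SSZ))
  →1  add(add(Z, SSZ), mul(Z, add(Z, SSZ)))
  →2  add(SSZ, mul(Z, add(Z, SSZ)))
  →3  S(add(SZ, mul(Z, add(Z, SSZ))))
  →4  S(S(add(Z, mul(Z, add(Z, SSZ)))))
  →5  S(S(mul(Z, add(Z, SSZ))))
  →6  SSZ

Term B:
  start: mul(add(add(SZ, SZ), Z), add(mul(SZ, Z), add(SZ, Z)))
  →1  mul(add(S(add(Z, SZ)), Z), add(mul(SZ, Z), add(SZ, Z)))
  →2  mul(S(add(add(Z, SZ), Z)), add(mul(SZ, Z), add(SZ, Z)))
  →3  add(add(mul(SZ, Z), add(SZ, Z)), mul(add(add(Z, SZ), Z), add(mul(SZ, Z), add(SZ, Z))))
  →4  add(add(add(Z, mul(Z, Z)), add(SZ, Z)), mul(add(add(Z, SZ), Z), add(mul(SZ, Z), add(SZ, Z))))
  →5  add(add(mul(Z, Z), add(SZ, Z)), mul(add(add(Z, SZ), Z), add(mul(SZ, Z), add(SZ, Z))))
  →6  add(add(Z, add(SZ, Z)), mul(add(add(Z, SZ), Z), add(mul(SZ, Z), add(SZ, Z))))
  →7  add(add(SZ, Z), mul(add(add(Z, SZ), Z), add(mul(SZ, Z), add(SZ, Z))))
  →8  add(S(add(Z, Z)), mul(add(add(Z, SZ), Z), add(mul(SZ, Z), add(SZ, Z))))
  →9  S(add(add(Z, Z), mul(add(add(Z, SZ), Z), add(mul(SZ, Z), add(SZ, Z)))))
  →10  S(add(Z, mul(add(add(Z, SZ), Z), add(mul(SZ, Z), add(SZ, Z)))))
  →11  S(mul(add(add(Z, SZ), Z), add(mul(SZ, Z), add(SZ, Z))))
  →12  S(mul(add(SZ, Z), add(mul(SZ, Z), add(SZ, Z))))
  →13  S(mul(S(add(Z, Z)), add(mul(SZ, Z), add(SZ, Z))))
  →14  S(add(add(mul(SZ, Z), add(SZ, Z)), mul(add(Z, Z), add(mul(SZ, Z), add(SZ, Z)))))
  →15  S(add(add(add(Z, mul(Z, Z)), add(SZ, Z)), mul(add(Z, Z), add(mul(SZ, Z), add(SZ, Z)))))
  →16  S(add(add(mul(Z, Z), add(SZ, Z)), mul(add(Z, Z), add(mul(SZ, Z), add(SZ, Z)))))
  →17  S(add(add(Z, add(SZ, Z)), mul(add(Z, Z), add(mul(SZ, Z), add(SZ, Z)))))
  →18  S(add(add(SZ, Z), mul(add(Z, Z), add(mul(SZ, Z), add(SZ, Z)))))
  →19  S(add(S(add(Z, Z)), mul(add(Z, Z), add(mul(SZ, Z), add(SZ, Z)))))
  →20  S(S(add(add(Z, Z), mul(add(Z, Z), add(mul(SZ, Z), add(SZ, Z))))))
  →21  S(S(add(Z, mul(add(Z, Z), add(mul(SZ, Z), add(SZ, Z))))))
  →22  S(S(mul(add(Z, Z), add(mul(SZ, Z), add(SZ, Z)))))
  →23  S(S(mul(Z, add(mul(SZ, Z), add(SZ, Z)))))
  →24  SSZ

Answer: SAME — A ⇓ SSZ, B ⇓ SSZ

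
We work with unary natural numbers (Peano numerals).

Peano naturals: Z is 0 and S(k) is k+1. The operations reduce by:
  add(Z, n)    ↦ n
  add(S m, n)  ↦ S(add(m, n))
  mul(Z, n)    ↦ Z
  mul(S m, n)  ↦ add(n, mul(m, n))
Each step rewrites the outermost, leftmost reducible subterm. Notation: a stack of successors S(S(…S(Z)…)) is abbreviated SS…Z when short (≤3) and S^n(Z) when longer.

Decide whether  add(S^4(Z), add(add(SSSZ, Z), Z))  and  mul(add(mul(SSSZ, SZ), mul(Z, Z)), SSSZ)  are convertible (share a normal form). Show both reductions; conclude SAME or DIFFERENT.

Answer: DIFFERENT — A ⇓ S^7(Z), B ⇓ S^9(Z)

Derivation:
Term A:
  start: add(S^4(Z), add(add(SSSZ, Z), Z))
  step 1: S(add(SSSZ, add(add(SSSZ, Z), Z)))
  step 2: S(S(add(SSZ, add(add(SSSZ, Z), Z))))
  step 3: S(S(S(add(SZ, add(add(SSSZ, Z), Z)))))
  step 4: S(S(S(S(add(Z, add(add(SSSZ, Z), Z))))))
  step 5: S(S(S(S(add(add(SSSZ, Z), Z)))))
  step 6: S(S(S(S(add(S(add(SSZ, Z)), Z)))))
  step 7: S(S(S(S(S(add(add(SSZ, Z), Z))))))
  step 8: S(S(S(S(S(add(S(add(SZ, Z)), Z))))))
  step 9: S(S(S(S(S(S(add(add(SZ, Z), Z)))))))
  step 10: S(S(S(S(S(S(add(S(add(Z, Z)), Z)))))))
  step 11: S(S(S(S(S(S(S(add(add(Z, Z), Z))))))))
  step 12: S(S(S(S(S(S(S(add(Z, Z))))))))
  step 13: S^7(Z)

Term B:
  start: mul(add(mul(SSSZ, SZ), mul(Z, Z)), SSSZ)
  step 1: mul(add(add(SZ, mul(SSZ, SZ)), mul(Z, Z)), SSSZ)
  step 2: mul(add(S(add(Z, mul(SSZ, SZ))), mul(Z, Z)), SSSZ)
  step 3: mul(S(add(add(Z, mul(SSZ, SZ)), mul(Z, Z))), SSSZ)
  step 4: add(SSSZ, mul(add(add(Z, mul(SSZ, SZ)), mul(Z, Z)), SSSZ))
  step 5: S(add(SSZ, mul(add(add(Z, mul(SSZ, SZ)), mul(Z, Z)), SSSZ)))
  step 6: S(S(add(SZ, mul(add(add(Z, mul(SSZ, SZ)), mul(Z, Z)), SSSZ))))
  step 7: S(S(S(add(Z, mul(add(add(Z, mul(SSZ, SZ)), mul(Z, Z)), SSSZ)))))
  step 8: S(S(S(mul(add(add(Z, mul(SSZ, SZ)), mul(Z, Z)), SSSZ))))
  step 9: S(S(S(mul(add(mul(SSZ, SZ), mul(Z, Z)), SSSZ))))
  step 10: S(S(S(mul(add(add(SZ, mul(SZ, SZ)), mul(Z, Z)), SSSZ))))
  step 11: S(S(S(mul(add(S(add(Z, mul(SZ, SZ))), mul(Z, Z)), SSSZ))))
  step 12: S(S(S(mul(S(add(add(Z, mul(SZ, SZ)), mul(Z, Z))), SSSZ))))
  step 13: S(S(S(add(SSSZ, mul(add(add(Z, mul(SZ, SZ)), mul(Z, Z)), SSSZ)))))
  step 14: S(S(S(S(add(SSZ, mul(add(add(Z, mul(SZ, SZ)), mul(Z, Z)), SSSZ))))))
  step 15: S(S(S(S(S(add(SZ, mul(add(add(Z, mul(SZ, SZ)), mul(Z, Z)), SSSZ)))))))
  step 16: S(S(S(S(S(S(add(Z, mul(add(add(Z, mul(SZ, SZ)), mul(Z, Z)), SSSZ))))))))
  step 17: S(S(S(S(S(S(mul(add(add(Z, mul(SZ, SZ)), mul(Z, Z)), SSSZ)))))))
  step 18: S(S(S(S(S(S(mul(add(mul(SZ, SZ), mul(Z, Z)), SSSZ)))))))
  step 19: S(S(S(S(S(S(mul(add(add(SZ, mul(Z, SZ)), mul(Z, Z)), SSSZ)))))))
  step 20: S(S(S(S(S(S(mul(add(S(add(Z, mul(Z, SZ))), mul(Z, Z)), SSSZ)))))))
  step 21: S(S(S(S(S(S(mul(S(add(add(Z, mul(Z, SZ)), mul(Z, Z))), SSSZ)))))))
  step 22: S(S(S(S(S(S(add(SSSZ, mul(add(add(Z, mul(Z, SZ)), mul(Z, Z)), SSSZ))))))))
  step 23: S(S(S(S(S(S(S(add(SSZ, mul(add(add(Z, mul(Z, SZ)), mul(Z, Z)), SSSZ)))))))))
  step 24: S(S(S(S(S(S(S(S(add(SZ, mul(add(add(Z, mul(Z, SZ)), mul(Z, Z)), SSSZ))))))))))
  step 25: S(S(S(S(S(S(S(S(S(add(Z, mul(add(add(Z, mul(Z, SZ)), mul(Z, Z)), SSSZ)))))))))))
  step 26: S(S(S(S(S(S(S(S(S(mul(add(add(Z, mul(Z, SZ)), mul(Z, Z)), SSSZ))))))))))
  step 27: S(S(S(S(S(S(S(S(S(mul(add(mul(Z, SZ), mul(Z, Z)), SSSZ))))))))))
  step 28: S(S(S(S(S(S(S(S(S(mul(add(Z, mul(Z, Z)), SSSZ))))))))))
  step 29: S(S(S(S(S(S(S(S(S(mul(mul(Z, Z), SSSZ))))))))))
  step 30: S(S(S(S(S(S(S(S(S(mul(Z, SSSZ))))))))))
  step 31: S^9(Z)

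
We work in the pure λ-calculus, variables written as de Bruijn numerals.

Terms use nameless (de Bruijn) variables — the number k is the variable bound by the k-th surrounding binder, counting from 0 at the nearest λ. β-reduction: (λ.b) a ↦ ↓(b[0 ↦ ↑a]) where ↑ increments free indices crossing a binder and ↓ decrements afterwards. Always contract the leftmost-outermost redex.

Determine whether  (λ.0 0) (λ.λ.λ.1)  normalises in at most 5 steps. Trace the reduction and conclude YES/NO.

Answer: YES — reaches normal form λ.λ.1 in 2 ≤ 5 steps

Derivation:
  start: (λ.0 0) (λ.λ.λ.1)
  [1] (λ.λ.λ.1) (λ.λ.λ.1)
  [2] λ.λ.1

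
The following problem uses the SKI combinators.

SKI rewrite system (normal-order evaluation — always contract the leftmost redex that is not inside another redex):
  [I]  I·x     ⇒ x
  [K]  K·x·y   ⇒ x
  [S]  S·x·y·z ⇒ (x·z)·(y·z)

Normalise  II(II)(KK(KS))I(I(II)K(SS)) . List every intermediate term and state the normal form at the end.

Answer: normal form = I  (in 6 steps)

Reduction:
  start: II(II)(KK(KS))I(I(II)K(SS))
  →1  I(II)(KK(KS))I(I(II)K(SS))
  →2  II(KK(KS))I(I(II)K(SS))
  →3  I(KK(KS))I(I(II)K(SS))
  →4  KK(KS)I(I(II)K(SS))
  →5  KI(I(II)K(SS))
  →6  I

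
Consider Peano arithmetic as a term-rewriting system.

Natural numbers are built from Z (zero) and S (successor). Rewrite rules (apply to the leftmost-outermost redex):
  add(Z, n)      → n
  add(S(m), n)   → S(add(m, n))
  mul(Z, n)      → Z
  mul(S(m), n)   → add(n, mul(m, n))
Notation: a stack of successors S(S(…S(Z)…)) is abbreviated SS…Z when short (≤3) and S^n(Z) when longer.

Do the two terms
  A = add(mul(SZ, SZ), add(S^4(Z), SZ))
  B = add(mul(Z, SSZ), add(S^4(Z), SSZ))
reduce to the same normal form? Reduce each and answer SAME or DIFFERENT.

Term A:
  start: add(mul(SZ, SZ), add(S^4(Z), SZ))
  →1  add(add(SZ, mul(Z, SZ)), add(S^4(Z), SZ))
  →2  add(S(add(Z, mul(Z, SZ))), add(S^4(Z), SZ))
  →3  S(add(add(Z, mul(Z, SZ)), add(S^4(Z), SZ)))
  →4  S(add(mul(Z, SZ), add(S^4(Z), SZ)))
  →5  S(add(Z, add(S^4(Z), SZ)))
  →6  S(add(S^4(Z), SZ))
  →7  S(S(add(SSSZ, SZ)))
  →8  S(S(S(add(SSZ, SZ))))
  →9  S(S(S(S(add(SZ, SZ)))))
  →10  S(S(S(S(S(add(Z, SZ))))))
  →11  S^6(Z)

Term B:
  start: add(mul(Z, SSZ), add(S^4(Z), SSZ))
  →1  add(Z, add(S^4(Z), SSZ))
  →2  add(S^4(Z), SSZ)
  →3  S(add(SSSZ, SSZ))
  →4  S(S(add(SSZ, SSZ)))
  →5  S(S(S(add(SZ, SSZ))))
  →6  S(S(S(S(add(Z, SSZ)))))
  →7  S^6(Z)

Answer: SAME — A ⇓ S^6(Z), B ⇓ S^6(Z)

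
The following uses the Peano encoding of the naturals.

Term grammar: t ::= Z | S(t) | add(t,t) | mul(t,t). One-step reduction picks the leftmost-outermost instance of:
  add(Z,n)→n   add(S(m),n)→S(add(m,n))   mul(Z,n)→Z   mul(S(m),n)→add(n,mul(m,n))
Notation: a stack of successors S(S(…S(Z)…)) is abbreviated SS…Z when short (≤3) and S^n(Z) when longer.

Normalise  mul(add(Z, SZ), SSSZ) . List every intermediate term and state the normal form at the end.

Answer: normal form = SSSZ  (in 7 steps)

Working:
  start: mul(add(Z, SZ), SSSZ)
  step 1: mul(SZ, SSSZ)
  step 2: add(SSSZ, mul(Z, SSSZ))
  step 3: S(add(SSZ, mul(Z, SSSZ)))
  step 4: S(S(add(SZ, mul(Z, SSSZ))))
  step 5: S(S(S(add(Z, mul(Z, SSSZ)))))
  step 6: S(S(S(mul(Z, SSSZ))))
  step 7: SSSZ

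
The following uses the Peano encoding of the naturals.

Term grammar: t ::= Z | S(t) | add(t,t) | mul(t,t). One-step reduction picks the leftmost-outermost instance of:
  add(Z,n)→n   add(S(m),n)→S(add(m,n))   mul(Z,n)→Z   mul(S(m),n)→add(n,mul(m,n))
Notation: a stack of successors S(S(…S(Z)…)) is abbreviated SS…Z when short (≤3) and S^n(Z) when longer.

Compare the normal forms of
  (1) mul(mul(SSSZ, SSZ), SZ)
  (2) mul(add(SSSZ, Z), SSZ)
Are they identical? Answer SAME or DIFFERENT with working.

Answer: SAME — A ⇓ S^6(Z), B ⇓ S^6(Z)

Working:
Term A:
  start: mul(mul(SSSZ, SSZ), SZ)
  step 1: mul(add(SSZ, mul(SSZ, SSZ)), SZ)
  step 2: mul(S(add(SZ, mul(SSZ, SSZ))), SZ)
  step 3: add(SZ, mul(add(SZ, mul(SSZ, SSZ)), SZ))
  step 4: S(add(Z, mul(add(SZ, mul(SSZ, SSZ)), SZ)))
  step 5: S(mul(add(SZ, mul(SSZ, SSZ)), SZ))
  step 6: S(mul(S(add(Z, mul(SSZ, SSZ))), SZ))
  step 7: S(add(SZ, mul(add(Z, mul(SSZ, SSZ)), SZ)))
  step 8: S(S(add(Z, mul(add(Z, mul(SSZ, SSZ)), SZ))))
  step 9: S(S(mul(add(Z, mul(SSZ, SSZ)), SZ)))
  step 10: S(S(mul(mul(SSZ, SSZ), SZ)))
  step 11: S(S(mul(add(SSZ, mul(SZ, SSZ)), SZ)))
  step 12: S(S(mul(S(add(SZ, mul(SZ, SSZ))), SZ)))
  step 13: S(S(add(SZ, mul(add(SZ, mul(SZ, SSZ)), SZ))))
  step 14: S(S(S(add(Z, mul(add(SZ, mul(SZ, SSZ)), SZ)))))
  step 15: S(S(S(mul(add(SZ, mul(SZ, SSZ)), SZ))))
  step 16: S(S(S(mul(S(add(Z, mul(SZ, SSZ))), SZ))))
  step 17: S(S(S(add(SZ, mul(add(Z, mul(SZ, SSZ)), SZ)))))
  step 18: S(S(S(S(add(Z, mul(add(Z, mul(SZ, SSZ)), SZ))))))
  step 19: S(S(S(S(mul(add(Z, mul(SZ, SSZ)), SZ)))))
  step 20: S(S(S(S(mul(mul(SZ, SSZ), SZ)))))
  step 21: S(S(S(S(mul(add(SSZ, mul(Z, SSZ)), SZ)))))
  step 22: S(S(S(S(mul(S(add(SZ, mul(Z, SSZ))), SZ)))))
  step 23: S(S(S(S(add(SZ, mul(add(SZ, mul(Z, SSZ)), SZ))))))
  step 24: S(S(S(S(S(add(Z, mul(add(SZ, mul(Z, SSZ)), SZ)))))))
  step 25: S(S(S(S(S(mul(add(SZ, mul(Z, SSZ)), SZ))))))
  step 26: S(S(S(S(S(mul(S(add(Z, mul(Z, SSZ))), SZ))))))
  step 27: S(S(S(S(S(add(SZ, mul(add(Z, mul(Z, SSZ)), SZ)))))))
  step 28: S(S(S(S(S(S(add(Z, mul(add(Z, mul(Z, SSZ)), SZ))))))))
  step 29: S(S(S(S(S(S(mul(add(Z, mul(Z, SSZ)), SZ)))))))
  step 30: S(S(S(S(S(S(mul(mul(Z, SSZ), SZ)))))))
  step 31: S(S(S(S(S(S(mul(Z, SZ)))))))
  step 32: S^6(Z)

Term B:
  start: mul(add(SSSZ, Z), SSZ)
  step 1: mul(S(add(SSZ, Z)), SSZ)
  step 2: add(SSZ, mul(add(SSZ, Z), SSZ))
  step 3: S(add(SZ, mul(add(SSZ, Z), SSZ)))
  step 4: S(S(add(Z, mul(add(SSZ, Z), SSZ))))
  step 5: S(S(mul(add(SSZ, Z), SSZ)))
  step 6: S(S(mul(S(add(SZ, Z)), SSZ)))
  step 7: S(S(add(SSZ, mul(add(SZ, Z), SSZ))))
  step 8: S(S(S(add(SZ, mul(add(SZ, Z), SSZ)))))
  step 9: S(S(S(S(add(Z, mul(add(SZ, Z), SSZ))))))
  step 10: S(S(S(S(mul(add(SZ, Z), SSZ)))))
  step 11: S(S(S(S(mul(S(add(Z, Z)), SSZ)))))
  step 12: S(S(S(S(add(SSZ, mul(add(Z, Z), SSZ))))))
  step 13: S(S(S(S(S(add(SZ, mul(add(Z, Z), SSZ)))))))
  step 14: S(S(S(S(S(S(add(Z, mul(add(Z, Z), SSZ))))))))
  step 15: S(S(S(S(S(S(mul(add(Z, Z), SSZ)))))))
  step 16: S(S(S(S(S(S(mul(Z, SSZ)))))))
  step 17: S^6(Z)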